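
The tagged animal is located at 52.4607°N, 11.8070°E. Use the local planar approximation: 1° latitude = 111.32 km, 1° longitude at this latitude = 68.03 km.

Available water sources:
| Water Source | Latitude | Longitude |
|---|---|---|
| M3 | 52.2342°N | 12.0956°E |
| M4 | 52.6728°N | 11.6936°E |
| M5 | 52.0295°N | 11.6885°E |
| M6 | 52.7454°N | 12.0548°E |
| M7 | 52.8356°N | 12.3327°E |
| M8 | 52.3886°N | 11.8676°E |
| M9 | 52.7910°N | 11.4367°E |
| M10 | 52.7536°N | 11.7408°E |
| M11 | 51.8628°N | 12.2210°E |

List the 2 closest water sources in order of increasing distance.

Distances from 52.4607°N, 11.8070°E:
M3: √((-0.2265·111.32)² + (0.2886·68.03)²) = √(635.744787 + 385.472673) = 31.9565 km
M4: √((0.2121·111.32)² + (-0.1134·68.03)²) = √(557.477999 + 59.515084) = 24.8393 km
M5: √((-0.4312·111.32)² + (-0.1185·68.03)²) = √(2304.113665 + 64.988669) = 48.6734 km
M6: √((0.2847·111.32)² + (0.2478·68.03)²) = √(1004.433825 + 284.186567) = 35.8974 km
M7: √((0.3749·111.32)² + (0.5257·68.03)²) = √(1741.715738 + 1279.018705) = 54.9612 km
M8: √((-0.0721·111.32)² + (0.0606·68.03)²) = √(64.419437 + 16.995979) = 9.0230 km
M9: √((0.3303·111.32)² + (-0.3703·68.03)²) = √(1351.959067 + 634.612126) = 44.5710 km
M10: √((0.2929·111.32)² + (-0.0662·68.03)²) = √(1063.126977 + 20.282287) = 32.9152 km
M11: √((-0.5979·111.32)² + (0.4140·68.03)²) = √(4429.997715 + 793.234554) = 72.2719 km
Sorted: M8 (9.0230 km) < M4 (24.8393 km) < M3 (31.9565 km) < M10 (32.9152 km) < …

M8, M4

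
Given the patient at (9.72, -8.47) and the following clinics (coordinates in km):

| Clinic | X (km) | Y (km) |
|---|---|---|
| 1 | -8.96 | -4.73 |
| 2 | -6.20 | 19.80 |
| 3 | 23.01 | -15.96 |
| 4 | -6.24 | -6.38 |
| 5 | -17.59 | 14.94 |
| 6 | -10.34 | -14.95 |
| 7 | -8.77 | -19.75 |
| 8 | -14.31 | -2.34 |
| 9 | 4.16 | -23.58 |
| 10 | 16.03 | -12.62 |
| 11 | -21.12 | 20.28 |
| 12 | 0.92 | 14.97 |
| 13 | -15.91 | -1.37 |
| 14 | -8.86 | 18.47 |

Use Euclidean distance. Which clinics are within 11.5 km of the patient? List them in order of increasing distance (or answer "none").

10

Distances from (9.72, -8.47):
1: √((-18.68)² + (3.74)²) = √(348.94240 + 13.98760) = 19.051 km
2: √((-15.92)² + (28.27)²) = √(253.44640 + 799.19290) = 32.444 km
3: √((13.29)² + (-7.49)²) = √(176.62410 + 56.10010) = 15.255 km
4: √((-15.96)² + (2.09)²) = √(254.72160 + 4.36810) = 16.096 km
5: √((-27.31)² + (23.41)²) = √(745.83610 + 548.02810) = 35.970 km
6: √((-20.06)² + (-6.48)²) = √(402.40360 + 41.99040) = 21.081 km
7: √((-18.49)² + (-11.28)²) = √(341.88010 + 127.23840) = 21.659 km
8: √((-24.03)² + (6.13)²) = √(577.44090 + 37.57690) = 24.800 km
9: √((-5.56)² + (-15.11)²) = √(30.91360 + 228.31210) = 16.100 km
10: √((6.31)² + (-4.15)²) = √(39.81610 + 17.22250) = 7.552 km
11: √((-30.84)² + (28.75)²) = √(951.10560 + 826.56250) = 42.162 km
12: √((-8.80)² + (23.44)²) = √(77.44000 + 549.43360) = 25.037 km
13: √((-25.63)² + (7.10)²) = √(656.89690 + 50.41000) = 26.595 km
14: √((-18.58)² + (26.94)²) = √(345.21640 + 725.76360) = 32.726 km
Threshold 11.5 km: 10 (7.552 km) is within range.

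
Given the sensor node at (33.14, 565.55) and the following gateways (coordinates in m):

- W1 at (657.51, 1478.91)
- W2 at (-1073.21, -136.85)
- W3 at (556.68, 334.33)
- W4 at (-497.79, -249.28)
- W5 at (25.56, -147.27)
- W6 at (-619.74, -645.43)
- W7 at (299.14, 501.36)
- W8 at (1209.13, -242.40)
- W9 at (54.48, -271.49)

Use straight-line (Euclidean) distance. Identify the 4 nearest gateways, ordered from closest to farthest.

Distances from (33.14, 565.55):
W1: √((624.37)² + (913.36)²) = √(389837.8969 + 834226.4896) = 1106.37 m
W2: √((-1106.35)² + (-702.40)²) = √(1224010.3225 + 493365.7600) = 1310.49 m
W3: √((523.54)² + (-231.22)²) = √(274094.1316 + 53462.6884) = 572.33 m
W4: √((-530.93)² + (-814.83)²) = √(281886.6649 + 663947.9289) = 972.54 m
W5: √((-7.58)² + (-712.82)²) = √(57.4564 + 508112.3524) = 712.86 m
W6: √((-652.88)² + (-1210.98)²) = √(426252.2944 + 1466472.5604) = 1375.76 m
W7: √((266.00)² + (-64.19)²) = √(70756.0000 + 4120.3561) = 273.64 m
W8: √((1175.99)² + (-807.95)²) = √(1382952.4801 + 652783.2025) = 1426.79 m
W9: √((21.34)² + (-837.04)²) = √(455.3956 + 700635.9616) = 837.31 m
Sorted: W7 (273.64 m) < W3 (572.33 m) < W5 (712.86 m) < W9 (837.31 m) < W4 (972.54 m) < W1 (1106.37 m) < …

W7, W3, W5, W9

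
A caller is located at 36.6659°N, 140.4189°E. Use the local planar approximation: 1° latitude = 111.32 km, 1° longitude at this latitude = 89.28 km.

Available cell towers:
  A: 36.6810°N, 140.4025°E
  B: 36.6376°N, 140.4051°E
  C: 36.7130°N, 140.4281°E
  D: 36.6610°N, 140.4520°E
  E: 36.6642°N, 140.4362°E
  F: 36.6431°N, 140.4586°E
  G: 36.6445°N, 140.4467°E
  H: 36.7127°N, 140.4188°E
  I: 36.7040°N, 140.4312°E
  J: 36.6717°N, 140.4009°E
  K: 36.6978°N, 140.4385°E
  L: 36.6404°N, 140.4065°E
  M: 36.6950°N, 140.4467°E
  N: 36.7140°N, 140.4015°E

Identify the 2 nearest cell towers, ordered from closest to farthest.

Distances from 36.6659°N, 140.4189°E:
A: √((0.0151·111.32)² + (-0.0164·89.28)²) = √(2.825532 + 2.143858) = 2.2292 km
B: √((-0.0283·111.32)² + (-0.0138·89.28)²) = √(9.924743 + 1.517982) = 3.3827 km
C: √((0.0471·111.32)² + (0.0092·89.28)²) = √(27.490853 + 0.674659) = 5.3071 km
D: √((-0.0049·111.32)² + (0.0331·89.28)²) = √(0.297535 + 8.733018) = 3.0051 km
E: √((-0.0017·111.32)² + (0.0173·89.28)²) = √(0.035813 + 2.385616) = 1.5561 km
F: √((-0.0228·111.32)² + (0.0397·89.28)²) = √(6.441931 + 12.562885) = 4.3595 km
G: √((-0.0214·111.32)² + (0.0278·89.28)²) = √(5.675106 + 6.160245) = 3.4403 km
H: √((0.0468·111.32)² + (-0.0001·89.28)²) = √(27.141766 + 0.000080) = 5.2098 km
I: √((0.0381·111.32)² + (0.0123·89.28)²) = √(17.988558 + 1.205920) = 4.3812 km
J: √((0.0058·111.32)² + (-0.0180·89.28)²) = √(0.416872 + 2.582578) = 1.7319 km
K: √((0.0319·111.32)² + (0.0196·89.28)²) = √(12.610368 + 3.062108) = 3.9588 km
L: √((-0.0255·111.32)² + (-0.0124·89.28)²) = √(8.057991 + 1.225608) = 3.0469 km
M: √((0.0291·111.32)² + (0.0278·89.28)²) = √(10.493790 + 6.160245) = 4.0809 km
N: √((0.0481·111.32)² + (-0.0174·89.28)²) = √(28.670585 + 2.413275) = 5.5753 km
Sorted: E (1.5561 km) < J (1.7319 km) < A (2.2292 km) < D (3.0051 km) < …

E, J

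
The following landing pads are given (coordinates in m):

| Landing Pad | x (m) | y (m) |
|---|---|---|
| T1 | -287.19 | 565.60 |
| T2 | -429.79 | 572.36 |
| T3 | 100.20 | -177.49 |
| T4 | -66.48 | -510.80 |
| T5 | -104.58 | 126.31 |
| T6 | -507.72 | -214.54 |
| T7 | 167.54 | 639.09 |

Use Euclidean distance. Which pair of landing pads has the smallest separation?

Pairwise distances:
T1–T2: 142.76 m
T3–T5: 366.37 m
T3–T4: 372.66 m
T1–T7: 460.63 m
T1–T5: 475.73 m
T5–T6: 527.92 m
T4–T6: 531.47 m
T2–T5: 552.02 m
T5–T7: 580.51 m
T2–T7: 601.05 m
T3–T6: 609.05 m
T4–T5: 638.25 m
T2–T6: 790.75 m
T1–T6: 810.71 m
T3–T7: 819.35 m
T1–T3: 838.01 m
T2–T3: 918.24 m
T6–T7: 1088.42 m
T1–T4: 1098.79 m
T2–T4: 1142.47 m
T4–T7: 1173.46 m
Closest pair: T1–T2 at 142.76 m.

T1 and T2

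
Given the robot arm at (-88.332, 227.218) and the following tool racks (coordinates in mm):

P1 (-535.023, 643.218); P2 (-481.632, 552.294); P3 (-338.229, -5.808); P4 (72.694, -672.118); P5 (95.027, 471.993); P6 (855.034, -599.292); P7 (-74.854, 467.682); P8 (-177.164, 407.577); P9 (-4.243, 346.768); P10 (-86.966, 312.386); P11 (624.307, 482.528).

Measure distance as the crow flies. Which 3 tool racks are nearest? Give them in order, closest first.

P10, P9, P8

Distances from (-88.332, 227.218):
P1: √((-446.691)² + (416.000)²) = √(199532.84948 + 173056.00000) = 610.401 mm
P2: √((-393.300)² + (325.076)²) = √(154684.89000 + 105674.40578) = 510.254 mm
P3: √((-249.897)² + (-233.026)²) = √(62448.51061 + 54301.11668) = 341.686 mm
P4: √((161.026)² + (-899.336)²) = √(25929.37268 + 808805.24090) = 913.638 mm
P5: √((183.359)² + (244.775)²) = √(33620.52288 + 59914.80063) = 305.835 mm
P6: √((943.366)² + (-826.510)²) = √(889939.40996 + 683118.78010) = 1254.216 mm
P7: √((13.478)² + (240.464)²) = √(181.65648 + 57822.93530) = 240.841 mm
P8: √((-88.832)² + (180.359)²) = √(7891.12422 + 32529.36888) = 201.048 mm
P9: √((84.089)² + (119.550)²) = √(7070.95992 + 14292.20250) = 146.161 mm
P10: √((1.366)² + (85.168)²) = √(1.86596 + 7253.58822) = 85.179 mm
P11: √((712.639)² + (255.310)²) = √(507854.34432 + 65183.19610) = 756.992 mm
Sorted: P10 (85.179 mm) < P9 (146.161 mm) < P8 (201.048 mm) < P7 (240.841 mm) < P5 (305.835 mm) < …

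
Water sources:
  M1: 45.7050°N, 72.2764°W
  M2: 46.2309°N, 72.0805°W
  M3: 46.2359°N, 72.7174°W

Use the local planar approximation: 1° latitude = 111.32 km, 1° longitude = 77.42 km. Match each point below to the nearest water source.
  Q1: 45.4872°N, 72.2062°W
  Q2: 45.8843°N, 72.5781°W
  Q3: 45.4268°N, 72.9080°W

Q1 at 45.4872°N, 72.2062°W:
  M1: √((0.2178·111.32)² + (-0.0702·77.42)²) = √(587.844076 + 29.537964) = 24.8472 km
  M2: √((0.7437·111.32)² + (0.1257·77.42)²) = √(6853.966198 + 94.705868) = 83.3587 km
  M3: √((0.7487·111.32)² + (-0.5112·77.42)²) = √(6946.436365 + 1566.347161) = 92.2647 km
  → nearest: M1 (24.8472 km)
Q2 at 45.8843°N, 72.5781°W:
  M1: √((-0.1793·111.32)² + (0.3017·77.42)²) = √(398.388666 + 545.578132) = 30.7240 km
  M2: √((0.3466·111.32)² + (0.4976·77.42)²) = √(1488.687398 + 1484.113369) = 54.5234 km
  M3: √((0.3516·111.32)² + (-0.1393·77.42)²) = √(1531.948367 + 116.307727) = 40.5987 km
  → nearest: M1 (30.7240 km)
Q3 at 45.4268°N, 72.9080°W:
  M1: √((0.2782·111.32)² + (0.6316·77.42)²) = √(959.092835 + 2391.060564) = 57.8805 km
  M2: √((0.8041·111.32)² + (0.8275·77.42)²) = √(8012.471902 + 4104.330632) = 110.0763 km
  M3: √((0.8091·111.32)² + (0.1906·77.42)²) = √(8112.426923 + 217.746973) = 91.2698 km
  → nearest: M1 (57.8805 km)

Q1→M1; Q2→M1; Q3→M1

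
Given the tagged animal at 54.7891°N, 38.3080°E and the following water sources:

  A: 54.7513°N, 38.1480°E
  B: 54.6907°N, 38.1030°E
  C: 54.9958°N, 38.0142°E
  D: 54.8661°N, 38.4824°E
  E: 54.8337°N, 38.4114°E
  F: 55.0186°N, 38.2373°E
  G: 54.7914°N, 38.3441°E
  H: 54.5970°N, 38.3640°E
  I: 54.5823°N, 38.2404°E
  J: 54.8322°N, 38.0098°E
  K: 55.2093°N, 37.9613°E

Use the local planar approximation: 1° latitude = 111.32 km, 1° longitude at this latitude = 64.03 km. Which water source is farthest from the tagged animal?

K

Distances from 54.7891°N, 38.3080°E:
A: √((-0.0378·111.32)² + (-0.1600·64.03)²) = √(17.706389 + 104.955927) = 11.0753 km
B: √((-0.0984·111.32)² + (-0.2050·64.03)²) = √(119.987662 + 172.295814) = 17.0963 km
C: √((0.2067·111.32)² + (-0.2938·64.03)²) = √(529.452921 + 353.891871) = 29.7211 km
D: √((0.0770·111.32)² + (0.1744·64.03)²) = √(73.473012 + 124.698137) = 14.0773 km
E: √((0.0446·111.32)² + (0.1034·64.03)²) = √(24.649954 + 43.833695) = 8.2755 km
F: √((0.2295·111.32)² + (-0.0707·64.03)²) = √(652.697238 + 20.493014) = 25.9459 km
G: √((0.0023·111.32)² + (0.0361·64.03)²) = √(0.065554 + 5.342954) = 2.3256 km
H: √((-0.1921·111.32)² + (0.0560·64.03)²) = √(457.299920 + 12.857101) = 21.6831 km
I: √((-0.2068·111.32)² + (-0.0676·64.03)²) = √(529.965336 + 18.735289) = 23.4244 km
J: √((0.0431·111.32)² + (-0.2982·64.03)²) = √(23.019768 + 364.571136) = 19.6873 km
K: √((0.4202·111.32)² + (-0.3467·64.03)²) = √(2188.056295 + 492.804525) = 51.7770 km
Maximum: K at 51.7770 km.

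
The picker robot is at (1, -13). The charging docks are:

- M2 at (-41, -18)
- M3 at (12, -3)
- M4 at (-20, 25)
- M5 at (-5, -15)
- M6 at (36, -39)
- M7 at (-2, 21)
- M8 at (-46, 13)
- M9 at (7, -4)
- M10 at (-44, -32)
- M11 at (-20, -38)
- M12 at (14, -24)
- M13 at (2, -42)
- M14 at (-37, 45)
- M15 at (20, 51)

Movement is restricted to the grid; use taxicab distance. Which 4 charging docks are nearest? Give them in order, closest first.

Distances from (1, -13):
M2: |-42| + |-5| = 42 + 5 = 47
M3: |11| + |10| = 11 + 10 = 21
M4: |-21| + |38| = 21 + 38 = 59
M5: |-6| + |-2| = 6 + 2 = 8
M6: |35| + |-26| = 35 + 26 = 61
M7: |-3| + |34| = 3 + 34 = 37
M8: |-47| + |26| = 47 + 26 = 73
M9: |6| + |9| = 6 + 9 = 15
M10: |-45| + |-19| = 45 + 19 = 64
M11: |-21| + |-25| = 21 + 25 = 46
M12: |13| + |-11| = 13 + 11 = 24
M13: |1| + |-29| = 1 + 29 = 30
M14: |-38| + |58| = 38 + 58 = 96
M15: |19| + |64| = 19 + 64 = 83
Sorted: M5 (8) < M9 (15) < M3 (21) < M12 (24) < M13 (30) < M7 (37) < …

M5, M9, M3, M12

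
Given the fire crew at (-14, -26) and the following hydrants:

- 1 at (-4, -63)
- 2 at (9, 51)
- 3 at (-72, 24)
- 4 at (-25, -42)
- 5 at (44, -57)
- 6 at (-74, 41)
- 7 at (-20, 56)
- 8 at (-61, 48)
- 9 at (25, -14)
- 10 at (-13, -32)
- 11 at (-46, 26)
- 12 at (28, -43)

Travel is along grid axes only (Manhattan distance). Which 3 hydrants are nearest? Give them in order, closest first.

Distances from (-14, -26):
1: |10| + |-37| = 10 + 37 = 47
2: |23| + |77| = 23 + 77 = 100
3: |-58| + |50| = 58 + 50 = 108
4: |-11| + |-16| = 11 + 16 = 27
5: |58| + |-31| = 58 + 31 = 89
6: |-60| + |67| = 60 + 67 = 127
7: |-6| + |82| = 6 + 82 = 88
8: |-47| + |74| = 47 + 74 = 121
9: |39| + |12| = 39 + 12 = 51
10: |1| + |-6| = 1 + 6 = 7
11: |-32| + |52| = 32 + 52 = 84
12: |42| + |-17| = 42 + 17 = 59
Sorted: 10 (7) < 4 (27) < 1 (47) < 9 (51) < 12 (59) < …

10, 4, 1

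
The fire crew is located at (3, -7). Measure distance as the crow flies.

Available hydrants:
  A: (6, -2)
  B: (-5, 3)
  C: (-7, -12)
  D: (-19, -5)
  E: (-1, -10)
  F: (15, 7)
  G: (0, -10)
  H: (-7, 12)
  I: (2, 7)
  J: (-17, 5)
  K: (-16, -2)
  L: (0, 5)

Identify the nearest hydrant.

G

Distances from (3, -7):
A: 5.8
B: 12.8
C: 11.2
D: 22.1
E: 5.0
F: 18.4
G: 4.2
H: 21.5
I: 14.0
J: 23.3
K: 19.6
L: 12.4
Minimum: G at 4.2.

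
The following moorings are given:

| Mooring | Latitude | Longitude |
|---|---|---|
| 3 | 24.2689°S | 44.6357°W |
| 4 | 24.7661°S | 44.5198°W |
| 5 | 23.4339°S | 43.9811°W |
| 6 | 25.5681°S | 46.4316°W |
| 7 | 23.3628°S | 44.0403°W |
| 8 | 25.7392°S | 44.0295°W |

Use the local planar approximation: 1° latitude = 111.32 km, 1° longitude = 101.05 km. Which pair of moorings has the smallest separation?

5 and 7

Pairwise distances:
5–7: √((0.0711·111.32)² + (-0.0592·101.05)²) = √(62.644882 + 35.786238) = 9.9212 km
3–4: √((-0.4972·111.32)² + (0.1159·101.05)²) = √(3063.434756 + 137.163800) = 56.5738 km
3–5: √((0.8350·111.32)² + (0.6546·101.05)²) = √(8640.111485 + 4375.469266) = 114.0858 km
3–7: √((0.9061·111.32)² + (0.5954·101.05)²) = √(10174.162179 + 3619.847681) = 117.4479 km
4–8: √((-0.9731·111.32)² + (0.4903·101.05)²) = √(11734.412217 + 2454.688693) = 119.1180 km
4–5: √((1.3322·111.32)² + (0.5387·101.05)²) = √(21993.039487 + 2963.238358) = 157.9756 km
4–7: √((1.4033·111.32)² + (0.4795·101.05)²) = √(24403.237450 + 2347.739240) = 163.5573 km
3–8: √((-1.4703·111.32)² + (0.6062·101.05)²) = √(26789.111497 + 3752.360017) = 174.7612 km
4–6: √((-0.8020·111.32)² + (-1.9118·101.05)²) = √(7970.675560 + 37321.367655) = 212.8193 km
3–6: √((-1.2992·111.32)² + (-1.7959·101.05)²) = √(20916.952931 + 32933.427876) = 232.0568 km
6–8: √((-0.1711·111.32)² + (2.4021·101.05)²) = √(362.782571 + 58918.923344) = 243.4783 km
5–8: √((-2.3053·111.32)² + (-0.0484·101.05)²) = √(65856.901823 + 23.920120) = 256.6726 km
7–8: √((-2.3764·111.32)² + (0.0108·101.05)²) = √(69981.860261 + 1.191023) = 264.5431 km
5–6: √((-2.1342·111.32)² + (-2.4505·101.05)²) = √(56443.849664 + 61317.162510) = 343.1632 km
6–7: √((2.2053·111.32)² + (2.3913·101.05)²) = √(60267.302072 + 58390.307638) = 344.4671 km
Closest pair: 5–7 at 9.9212 km.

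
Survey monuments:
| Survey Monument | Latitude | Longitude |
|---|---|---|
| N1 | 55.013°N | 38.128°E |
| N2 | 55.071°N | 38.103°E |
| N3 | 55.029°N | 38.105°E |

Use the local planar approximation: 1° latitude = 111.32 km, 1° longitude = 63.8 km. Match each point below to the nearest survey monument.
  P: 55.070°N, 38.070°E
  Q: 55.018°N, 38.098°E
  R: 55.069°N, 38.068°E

P→N2; Q→N3; R→N2

P at 55.070°N, 38.070°E:
  N1: √((-0.057·111.32)² + (0.058·63.8)²) = √(40.26207 + 13.69296) = 7.345 km
  N2: √((0.001·111.32)² + (0.033·63.8)²) = √(0.01239 + 4.43271) = 2.108 km
  N3: √((-0.041·111.32)² + (0.035·63.8)²) = √(20.83119 + 4.98629) = 5.081 km
  → nearest: N2 (2.108 km)
Q at 55.018°N, 38.098°E:
  N1: √((-0.005·111.32)² + (0.030·63.8)²) = √(0.30980 + 3.66340) = 1.993 km
  N2: √((0.053·111.32)² + (0.005·63.8)²) = √(34.80953 + 0.10176) = 5.909 km
  N3: √((0.011·111.32)² + (0.007·63.8)²) = √(1.49945 + 0.19945) = 1.303 km
  → nearest: N3 (1.303 km)
R at 55.069°N, 38.068°E:
  N1: √((-0.056·111.32)² + (0.060·63.8)²) = √(38.86176 + 14.65358) = 7.315 km
  N2: √((0.002·111.32)² + (0.035·63.8)²) = √(0.04957 + 4.98629) = 2.244 km
  N3: √((-0.040·111.32)² + (0.037·63.8)²) = √(19.82743 + 5.57243) = 5.040 km
  → nearest: N2 (2.244 km)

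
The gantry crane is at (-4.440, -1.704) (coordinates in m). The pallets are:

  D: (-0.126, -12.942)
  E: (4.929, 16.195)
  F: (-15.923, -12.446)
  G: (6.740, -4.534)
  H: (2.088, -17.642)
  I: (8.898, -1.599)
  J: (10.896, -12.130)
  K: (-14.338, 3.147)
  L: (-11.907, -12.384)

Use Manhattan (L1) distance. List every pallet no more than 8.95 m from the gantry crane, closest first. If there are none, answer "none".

Distances from (-4.440, -1.704):
D: |4.314| + |-11.238| = 4.314 + 11.238 = 15.552 m
E: |9.369| + |17.899| = 9.369 + 17.899 = 27.268 m
F: |-11.483| + |-10.742| = 11.483 + 10.742 = 22.225 m
G: |11.180| + |-2.830| = 11.180 + 2.830 = 14.010 m
H: |6.528| + |-15.938| = 6.528 + 15.938 = 22.466 m
I: |13.338| + |0.105| = 13.338 + 0.105 = 13.443 m
J: |15.336| + |-10.426| = 15.336 + 10.426 = 25.762 m
K: |-9.898| + |4.851| = 9.898 + 4.851 = 14.749 m
L: |-7.467| + |-10.680| = 7.467 + 10.680 = 18.147 m
Threshold 8.95 m: none within range.

none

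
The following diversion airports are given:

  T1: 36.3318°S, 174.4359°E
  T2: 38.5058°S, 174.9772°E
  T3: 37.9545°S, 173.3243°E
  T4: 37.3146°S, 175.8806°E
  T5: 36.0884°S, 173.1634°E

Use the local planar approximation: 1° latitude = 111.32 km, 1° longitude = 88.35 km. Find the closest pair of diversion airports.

T1 and T5

Pairwise distances:
T1–T5: √((0.2434·111.32)² + (-1.2725·88.35)²) = √(734.154632 + 12639.464944) = 115.6444 km
T2–T4: √((1.1912·111.32)² + (0.9034·88.35)²) = √(17583.922656 + 6370.496481) = 154.7722 km
T2–T3: √((0.5513·111.32)² + (-1.6529·88.35)²) = √(3766.364782 + 21325.845917) = 158.4052 km
T1–T4: √((-0.9828·111.32)² + (1.4447·88.35)²) = √(11969.518793 + 16291.776864) = 168.1110 km
T1–T3: √((-1.6227·111.32)² + (-1.1116·88.35)²) = √(32630.435315 + 9645.176601) = 205.6103 km
T3–T5: √((1.8661·111.32)² + (-0.1609·88.35)²) = √(43153.519454 + 202.080867) = 208.2201 km
T3–T4: √((0.6399·111.32)² + (2.5563·88.35)²) = √(5074.235457 + 51007.818229) = 236.8165 km
T1–T2: √((-2.1740·111.32)² + (0.5413·88.35)²) = √(58568.685214 + 2287.121107) = 246.6897 km
T4–T5: √((1.2262·111.32)² + (-2.7172·88.35)²) = √(18632.409432 + 57631.021776) = 276.1583 km
T2–T5: √((2.4174·111.32)² + (-1.8138·88.35)²) = √(72417.483802 + 25679.815716) = 313.2049 km
Closest pair: T1–T5 at 115.6444 km.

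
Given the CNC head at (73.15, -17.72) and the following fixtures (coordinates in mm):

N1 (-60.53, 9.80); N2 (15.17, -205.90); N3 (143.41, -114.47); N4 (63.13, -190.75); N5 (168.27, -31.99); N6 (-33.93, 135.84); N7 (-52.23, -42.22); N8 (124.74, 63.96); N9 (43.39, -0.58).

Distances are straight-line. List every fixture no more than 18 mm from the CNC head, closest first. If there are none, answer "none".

none

Distances from (73.15, -17.72):
N1: 136.48 mm
N2: 196.91 mm
N3: 119.57 mm
N4: 173.32 mm
N5: 96.18 mm
N6: 187.21 mm
N7: 127.75 mm
N8: 96.61 mm
N9: 34.34 mm
Threshold 18 mm: none within range.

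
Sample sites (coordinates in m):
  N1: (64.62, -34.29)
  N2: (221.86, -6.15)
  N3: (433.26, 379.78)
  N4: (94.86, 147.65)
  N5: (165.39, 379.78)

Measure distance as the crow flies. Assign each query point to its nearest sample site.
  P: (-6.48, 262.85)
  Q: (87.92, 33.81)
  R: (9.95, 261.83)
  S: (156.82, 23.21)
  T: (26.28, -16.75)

P at (-6.48, 262.85):
  N1: 305.53 m
  N2: 352.85 m
  N3: 455.02 m
  N4: 153.43 m
  N5: 207.87 m
  → nearest: N4 (153.43 m)
Q at (87.92, 33.81):
  N1: 71.98 m
  N2: 139.77 m
  N3: 488.83 m
  N4: 114.05 m
  N5: 354.54 m
  → nearest: N1 (71.98 m)
R at (9.95, 261.83):
  N1: 301.12 m
  N2: 341.64 m
  N3: 439.44 m
  N4: 142.29 m
  N5: 195.13 m
  → nearest: N4 (142.29 m)
S at (156.82, 23.21):
  N1: 108.66 m
  N2: 71.36 m
  N3: 451.18 m
  N4: 139.01 m
  N5: 356.67 m
  → nearest: N2 (71.36 m)
T at (26.28, -16.75):
  N1: 42.16 m
  N2: 195.87 m
  N3: 568.22 m
  N4: 178.13 m
  N5: 420.22 m
  → nearest: N1 (42.16 m)

P→N4; Q→N1; R→N4; S→N2; T→N1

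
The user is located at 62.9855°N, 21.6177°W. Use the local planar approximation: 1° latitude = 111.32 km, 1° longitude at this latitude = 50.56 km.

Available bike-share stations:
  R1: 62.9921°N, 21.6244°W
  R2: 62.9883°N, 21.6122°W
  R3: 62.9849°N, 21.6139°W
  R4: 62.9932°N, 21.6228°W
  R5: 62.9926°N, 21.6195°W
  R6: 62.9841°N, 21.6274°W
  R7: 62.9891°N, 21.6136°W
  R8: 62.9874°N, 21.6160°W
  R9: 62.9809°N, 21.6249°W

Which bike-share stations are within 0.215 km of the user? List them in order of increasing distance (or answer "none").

Distances from 62.9855°N, 21.6177°W:
R1: 0.8090 km
R2: 0.4177 km
R3: 0.2034 km
R4: 0.8951 km
R5: 0.7956 km
R6: 0.5146 km
R7: 0.4512 km
R8: 0.2283 km
R9: 0.6283 km
Threshold 0.215 km: R3 (0.2034 km) is within range.

R3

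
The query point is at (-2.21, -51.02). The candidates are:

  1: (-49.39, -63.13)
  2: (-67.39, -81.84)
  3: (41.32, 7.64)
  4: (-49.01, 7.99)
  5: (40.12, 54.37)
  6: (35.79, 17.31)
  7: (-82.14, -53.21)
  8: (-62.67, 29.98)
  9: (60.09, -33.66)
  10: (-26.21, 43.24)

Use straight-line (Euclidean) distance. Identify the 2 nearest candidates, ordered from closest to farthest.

1, 9

Distances from (-2.21, -51.02):
1: 48.71
2: 72.10
3: 73.05
4: 75.32
5: 113.57
6: 78.19
7: 79.96
8: 101.08
9: 64.67
10: 97.27
Sorted: 1 (48.71) < 9 (64.67) < 2 (72.10) < 3 (73.05) < …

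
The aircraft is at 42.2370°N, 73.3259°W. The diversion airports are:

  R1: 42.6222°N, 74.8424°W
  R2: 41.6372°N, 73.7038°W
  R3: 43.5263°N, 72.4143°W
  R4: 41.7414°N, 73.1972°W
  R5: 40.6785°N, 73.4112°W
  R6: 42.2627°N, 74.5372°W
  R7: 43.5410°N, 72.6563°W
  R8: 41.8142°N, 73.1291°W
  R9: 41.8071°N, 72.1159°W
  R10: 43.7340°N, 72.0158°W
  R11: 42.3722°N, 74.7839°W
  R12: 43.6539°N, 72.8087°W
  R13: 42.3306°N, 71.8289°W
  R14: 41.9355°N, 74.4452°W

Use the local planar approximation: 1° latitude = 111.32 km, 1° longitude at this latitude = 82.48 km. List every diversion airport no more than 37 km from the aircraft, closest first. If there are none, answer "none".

Distances from 42.2370°N, 73.3259°W:
R1: 132.2270 km
R2: 73.6866 km
R3: 162.0270 km
R4: 56.1821 km
R5: 173.6348 km
R6: 99.9490 km
R7: 155.3126 km
R8: 49.7865 km
R9: 110.6817 km
R10: 198.6133 km
R11: 121.1940 km
R12: 163.3961 km
R13: 123.9114 km
R14: 98.2315 km
Threshold 37 km: none within range.

none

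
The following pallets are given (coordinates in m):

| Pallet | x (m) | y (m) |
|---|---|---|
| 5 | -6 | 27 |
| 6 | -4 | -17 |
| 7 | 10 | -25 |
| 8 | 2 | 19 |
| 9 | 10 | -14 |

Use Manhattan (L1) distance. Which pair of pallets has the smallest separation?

Pairwise distances:
5–6: 46 m
5–7: 68 m
5–8: 16 m
5–9: 57 m
6–7: 22 m
6–8: 42 m
6–9: 17 m
7–8: 52 m
7–9: 11 m
8–9: 41 m
Closest pair: 7–9 at 11 m.

7 and 9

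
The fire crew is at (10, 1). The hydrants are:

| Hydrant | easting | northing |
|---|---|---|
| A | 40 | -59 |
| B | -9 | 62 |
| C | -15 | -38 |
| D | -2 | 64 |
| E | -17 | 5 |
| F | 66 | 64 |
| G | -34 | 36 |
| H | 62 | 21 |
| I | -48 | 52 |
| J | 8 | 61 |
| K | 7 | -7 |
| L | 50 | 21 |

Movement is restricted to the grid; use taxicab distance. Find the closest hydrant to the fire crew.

Distances from (10, 1):
A: |30| + |-60| = 30 + 60 = 90
B: |-19| + |61| = 19 + 61 = 80
C: |-25| + |-39| = 25 + 39 = 64
D: |-12| + |63| = 12 + 63 = 75
E: |-27| + |4| = 27 + 4 = 31
F: |56| + |63| = 56 + 63 = 119
G: |-44| + |35| = 44 + 35 = 79
H: |52| + |20| = 52 + 20 = 72
I: |-58| + |51| = 58 + 51 = 109
J: |-2| + |60| = 2 + 60 = 62
K: |-3| + |-8| = 3 + 8 = 11
L: |40| + |20| = 40 + 20 = 60
Minimum: K at 11.

K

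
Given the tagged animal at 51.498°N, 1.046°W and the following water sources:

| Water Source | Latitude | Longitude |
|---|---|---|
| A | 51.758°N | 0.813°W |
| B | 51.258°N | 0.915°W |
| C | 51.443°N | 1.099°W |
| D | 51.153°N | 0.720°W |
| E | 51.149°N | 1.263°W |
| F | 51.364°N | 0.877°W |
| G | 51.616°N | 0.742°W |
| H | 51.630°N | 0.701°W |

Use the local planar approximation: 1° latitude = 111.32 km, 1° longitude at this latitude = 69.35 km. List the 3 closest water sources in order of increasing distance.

Distances from 51.498°N, 1.046°W:
A: 33.148 km
B: 28.219 km
C: 7.141 km
D: 44.566 km
E: 41.663 km
F: 18.970 km
G: 24.840 km
H: 28.078 km
Sorted: C (7.141 km) < F (18.970 km) < G (24.840 km) < H (28.078 km) < B (28.219 km) < …

C, F, G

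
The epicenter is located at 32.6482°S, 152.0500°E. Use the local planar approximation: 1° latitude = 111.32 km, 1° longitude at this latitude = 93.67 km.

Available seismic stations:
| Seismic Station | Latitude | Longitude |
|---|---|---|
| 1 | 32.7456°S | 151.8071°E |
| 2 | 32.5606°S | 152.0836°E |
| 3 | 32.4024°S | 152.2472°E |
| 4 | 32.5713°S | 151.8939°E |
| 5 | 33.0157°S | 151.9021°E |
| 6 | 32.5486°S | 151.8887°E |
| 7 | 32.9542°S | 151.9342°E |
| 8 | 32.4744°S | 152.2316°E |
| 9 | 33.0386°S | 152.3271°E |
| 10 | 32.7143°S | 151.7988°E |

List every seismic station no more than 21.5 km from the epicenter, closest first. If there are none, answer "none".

Distances from 32.6482°S, 152.0500°E:
1: √((-0.0974·111.32)² + (-0.2429·93.67)²) = √(117.561281 + 517.673662) = 25.2039 km
2: √((0.0876·111.32)² + (0.0336·93.67)²) = √(95.094327 + 9.905573) = 10.2469 km
3: √((0.2458·111.32)² + (0.1972·93.67)²) = √(748.703998 + 341.204588) = 33.0138 km
4: √((0.0769·111.32)² + (-0.1561·93.67)²) = √(73.282297 + 213.799579) = 16.9435 km
5: √((-0.3675·111.32)² + (-0.1479·93.67)²) = √(1673.636282 + 191.927580) = 43.1922 km
6: √((0.0996·111.32)² + (-0.1613·93.67)²) = √(122.932035 + 228.281005) = 18.7407 km
7: √((-0.3060·111.32)² + (-0.1158·93.67)²) = √(1160.350646 + 117.657105) = 35.7492 km
8: √((0.1738·111.32)² + (0.1816·93.67)²) = √(374.322506 + 289.356158) = 25.7620 km
9: √((-0.3904·111.32)² + (0.2771·93.67)²) = √(1888.713190 + 673.711704) = 50.6204 km
10: √((-0.0661·111.32)² + (-0.2512·93.67)²) = √(54.143872 + 553.656382) = 24.6536 km
Threshold 21.5 km: 2 (10.2469 km), 4 (16.9435 km), 6 (18.7407 km) are within range.

2, 4, 6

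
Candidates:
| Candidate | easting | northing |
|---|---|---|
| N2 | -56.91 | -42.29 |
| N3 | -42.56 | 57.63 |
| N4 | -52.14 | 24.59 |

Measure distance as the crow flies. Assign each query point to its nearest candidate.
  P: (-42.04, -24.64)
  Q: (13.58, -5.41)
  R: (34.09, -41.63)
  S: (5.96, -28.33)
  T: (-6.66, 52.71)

P at (-42.04, -24.64):
  N2: √((-14.87)² + (-17.65)²) = √(221.1169 + 311.5225) = 23.08
  N3: √((-0.52)² + (82.27)²) = √(0.2704 + 6768.3529) = 82.27
  N4: √((-10.10)² + (49.23)²) = √(102.0100 + 2423.5929) = 50.26
  → nearest: N2 (23.08)
Q at (13.58, -5.41):
  N2: √((-70.49)² + (-36.88)²) = √(4968.8401 + 1360.1344) = 79.55
  N3: √((-56.14)² + (63.04)²) = √(3151.6996 + 3974.0416) = 84.41
  N4: √((-65.72)² + (30.00)²) = √(4319.1184 + 900.0000) = 72.24
  → nearest: N4 (72.24)
R at (34.09, -41.63):
  N2: √((-91.00)² + (-0.66)²) = √(8281.0000 + 0.4356) = 91.00
  N3: √((-76.65)² + (99.26)²) = √(5875.2225 + 9852.5476) = 125.41
  N4: √((-86.23)² + (66.22)²) = √(7435.6129 + 4385.0884) = 108.72
  → nearest: N2 (91.00)
S at (5.96, -28.33):
  N2: √((-62.87)² + (-13.96)²) = √(3952.6369 + 194.8816) = 64.40
  N3: √((-48.52)² + (85.96)²) = √(2354.1904 + 7389.1216) = 98.71
  N4: √((-58.10)² + (52.92)²) = √(3375.6100 + 2800.5264) = 78.59
  → nearest: N2 (64.40)
T at (-6.66, 52.71):
  N2: √((-50.25)² + (-95.00)²) = √(2525.0625 + 9025.0000) = 107.47
  N3: √((-35.90)² + (4.92)²) = √(1288.8100 + 24.2064) = 36.24
  N4: √((-45.48)² + (-28.12)²) = √(2068.4304 + 790.7344) = 53.47
  → nearest: N3 (36.24)

P→N2; Q→N4; R→N2; S→N2; T→N3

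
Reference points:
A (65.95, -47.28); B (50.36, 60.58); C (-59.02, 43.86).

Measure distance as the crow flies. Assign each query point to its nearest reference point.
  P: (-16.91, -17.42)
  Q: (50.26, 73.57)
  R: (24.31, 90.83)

P→C; Q→B; R→B

P at (-16.91, -17.42):
  A: √((82.86)² + (-29.86)²) = √(6865.7796 + 891.6196) = 88.08
  B: √((67.27)² + (78.00)²) = √(4525.2529 + 6084.0000) = 103.00
  C: √((-42.11)² + (61.28)²) = √(1773.2521 + 3755.2384) = 74.35
  → nearest: C (74.35)
Q at (50.26, 73.57):
  A: √((15.69)² + (-120.85)²) = √(246.1761 + 14604.7225) = 121.86
  B: √((0.10)² + (-12.99)²) = √(0.0100 + 168.7401) = 12.99
  C: √((-109.28)² + (-29.71)²) = √(11942.1184 + 882.6841) = 113.25
  → nearest: B (12.99)
R at (24.31, 90.83):
  A: √((41.64)² + (-138.11)²) = √(1733.8896 + 19074.3721) = 144.25
  B: √((26.05)² + (-30.25)²) = √(678.6025 + 915.0625) = 39.92
  C: √((-83.33)² + (-46.97)²) = √(6943.8889 + 2206.1809) = 95.66
  → nearest: B (39.92)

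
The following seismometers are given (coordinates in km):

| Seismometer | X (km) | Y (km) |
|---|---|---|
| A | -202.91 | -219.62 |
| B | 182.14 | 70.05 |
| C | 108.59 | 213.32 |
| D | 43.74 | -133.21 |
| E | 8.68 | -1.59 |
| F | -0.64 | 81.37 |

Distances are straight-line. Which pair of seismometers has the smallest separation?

E and F

Pairwise distances:
E–F: 83.48 km
D–E: 136.21 km
B–C: 161.05 km
C–F: 171.30 km
B–F: 183.13 km
B–E: 187.67 km
D–F: 219.12 km
C–E: 237.00 km
B–D: 245.90 km
A–D: 261.35 km
A–E: 303.82 km
C–D: 352.55 km
A–F: 362.64 km
A–B: 481.84 km
A–C: 533.36 km
Closest pair: E–F at 83.48 km.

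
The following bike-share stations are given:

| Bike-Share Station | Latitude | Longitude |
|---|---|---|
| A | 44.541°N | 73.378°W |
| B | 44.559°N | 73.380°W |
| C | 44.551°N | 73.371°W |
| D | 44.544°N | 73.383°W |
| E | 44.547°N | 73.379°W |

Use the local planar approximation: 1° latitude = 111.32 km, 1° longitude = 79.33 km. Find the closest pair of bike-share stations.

D and E

Pairwise distances:
D–E: √((0.003·111.32)² + (0.004·79.33)²) = √(0.11153 + 0.10069) = 0.461 km
A–D: √((0.003·111.32)² + (-0.005·79.33)²) = √(0.11153 + 0.15733) = 0.519 km
A–E: √((0.006·111.32)² + (-0.001·79.33)²) = √(0.44612 + 0.00629) = 0.673 km
C–E: √((-0.004·111.32)² + (-0.008·79.33)²) = √(0.19827 + 0.40277) = 0.775 km
B–C: √((-0.008·111.32)² + (0.009·79.33)²) = √(0.79310 + 0.50975) = 1.141 km
C–D: √((-0.007·111.32)² + (-0.012·79.33)²) = √(0.60721 + 0.90623) = 1.230 km
A–C: √((0.010·111.32)² + (0.007·79.33)²) = √(1.23921 + 0.30837) = 1.244 km
B–E: √((-0.012·111.32)² + (0.001·79.33)²) = √(1.78447 + 0.00629) = 1.338 km
B–D: √((-0.015·111.32)² + (-0.003·79.33)²) = √(2.78823 + 0.05664) = 1.687 km
A–B: √((0.018·111.32)² + (-0.002·79.33)²) = √(4.01505 + 0.02517) = 2.010 km
Closest pair: D–E at 0.461 km.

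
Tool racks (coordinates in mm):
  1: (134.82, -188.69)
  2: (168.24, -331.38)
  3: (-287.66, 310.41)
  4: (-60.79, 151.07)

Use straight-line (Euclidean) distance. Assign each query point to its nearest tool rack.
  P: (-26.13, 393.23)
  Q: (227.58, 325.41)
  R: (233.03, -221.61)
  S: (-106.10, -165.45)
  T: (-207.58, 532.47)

P→4; Q→4; R→1; S→1; T→3

P at (-26.13, 393.23):
  1: 603.77 mm
  2: 750.23 mm
  3: 274.33 mm
  4: 244.63 mm
  → nearest: 4 (244.63 mm)
Q at (227.58, 325.41):
  1: 522.40 mm
  2: 659.47 mm
  3: 515.46 mm
  4: 336.97 mm
  → nearest: 4 (336.97 mm)
R at (233.03, -221.61):
  1: 103.58 mm
  2: 127.46 mm
  3: 744.42 mm
  4: 474.57 mm
  → nearest: 1 (103.58 mm)
S at (-106.10, -165.45):
  1: 242.04 mm
  2: 320.62 mm
  3: 509.32 mm
  4: 319.75 mm
  → nearest: 1 (242.04 mm)
T at (-207.58, 532.47):
  1: 798.32 mm
  2: 942.06 mm
  3: 236.06 mm
  4: 408.67 mm
  → nearest: 3 (236.06 mm)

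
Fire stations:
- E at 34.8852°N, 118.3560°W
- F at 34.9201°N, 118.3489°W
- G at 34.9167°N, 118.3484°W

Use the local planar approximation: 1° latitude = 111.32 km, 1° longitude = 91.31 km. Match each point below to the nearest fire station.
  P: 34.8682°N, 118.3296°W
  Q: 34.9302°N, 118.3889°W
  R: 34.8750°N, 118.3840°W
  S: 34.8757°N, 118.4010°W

P→E; Q→F; R→E; S→E

P at 34.8682°N, 118.3296°W:
  E: 3.0647 km
  F: 6.0403 km
  G: 5.6654 km
  → nearest: E (3.0647 km)
Q at 34.9302°N, 118.3889°W:
  E: 5.8411 km
  F: 3.8215 km
  G: 3.9918 km
  → nearest: F (3.8215 km)
R at 34.8750°N, 118.3840°W:
  E: 2.7975 km
  F: 5.9563 km
  G: 5.6670 km
  → nearest: E (2.7975 km)
S at 34.8757°N, 118.4010°W:
  E: 4.2429 km
  F: 6.8601 km
  G: 6.6256 km
  → nearest: E (4.2429 km)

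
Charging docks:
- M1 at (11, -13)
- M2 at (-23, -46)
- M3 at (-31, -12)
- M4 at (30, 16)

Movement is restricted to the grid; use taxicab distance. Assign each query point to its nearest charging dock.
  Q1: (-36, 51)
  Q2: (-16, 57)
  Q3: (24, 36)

Q1 at (-36, 51):
  M1: |47| + |-64| = 47 + 64 = 111
  M2: |13| + |-97| = 13 + 97 = 110
  M3: |5| + |-63| = 5 + 63 = 68
  M4: |66| + |-35| = 66 + 35 = 101
  → nearest: M3 (68)
Q2 at (-16, 57):
  M1: |27| + |-70| = 27 + 70 = 97
  M2: |-7| + |-103| = 7 + 103 = 110
  M3: |-15| + |-69| = 15 + 69 = 84
  M4: |46| + |-41| = 46 + 41 = 87
  → nearest: M3 (84)
Q3 at (24, 36):
  M1: |-13| + |-49| = 13 + 49 = 62
  M2: |-47| + |-82| = 47 + 82 = 129
  M3: |-55| + |-48| = 55 + 48 = 103
  M4: |6| + |-20| = 6 + 20 = 26
  → nearest: M4 (26)

Q1→M3; Q2→M3; Q3→M4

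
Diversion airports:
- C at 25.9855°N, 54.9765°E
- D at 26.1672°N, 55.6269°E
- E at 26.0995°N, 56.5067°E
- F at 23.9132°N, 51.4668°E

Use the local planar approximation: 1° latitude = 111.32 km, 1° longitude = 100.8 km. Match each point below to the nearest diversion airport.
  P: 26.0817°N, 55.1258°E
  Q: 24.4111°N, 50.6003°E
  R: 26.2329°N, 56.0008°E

P→C; Q→F; R→D

P at 26.0817°N, 55.1258°E:
  C: 18.4707 km
  D: 51.3998 km
  E: 139.2088 km
  F: 440.8018 km
  → nearest: C (18.4707 km)
Q at 24.4111°N, 50.6003°E:
  C: 474.6626 km
  D: 543.0855 km
  E: 624.3283 km
  F: 103.4452 km
  → nearest: F (103.4452 km)
R at 26.2329°N, 56.0008°E:
  C: 106.8594 km
  D: 38.3922 km
  E: 53.1130 km
  F: 524.9344 km
  → nearest: D (38.3922 km)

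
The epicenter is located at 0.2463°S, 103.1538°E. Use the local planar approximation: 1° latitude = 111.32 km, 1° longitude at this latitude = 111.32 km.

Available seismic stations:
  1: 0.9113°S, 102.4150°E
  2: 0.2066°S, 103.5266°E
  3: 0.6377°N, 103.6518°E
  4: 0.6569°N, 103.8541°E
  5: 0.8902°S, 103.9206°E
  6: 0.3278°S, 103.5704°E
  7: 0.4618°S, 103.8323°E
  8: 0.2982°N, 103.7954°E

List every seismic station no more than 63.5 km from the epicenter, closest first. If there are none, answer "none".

Distances from 0.2463°S, 103.1538°E:
1: √((-0.6650·111.32)² + (-0.7388·111.32)²) = √(5480.115173 + 6763.946578) = 110.6529 km
2: √((0.0397·111.32)² + (0.3728·111.32)²) = √(19.531132 + 1722.257968) = 41.7347 km
3: √((0.8840·111.32)² + (0.4980·111.32)²) = √(9683.914031 + 3073.300884) = 112.9478 km
4: √((0.9032·111.32)² + (0.7003·111.32)²) = √(10109.140980 + 6077.355591) = 127.2262 km
5: √((-0.6439·111.32)² + (0.7668·111.32)²) = √(5137.871586 + 7286.359647) = 111.4640 km
6: √((-0.0815·111.32)² + (0.4166·111.32)²) = √(82.311708 + 2150.725214) = 47.2550 km
7: √((-0.2155·111.32)² + (0.6785·111.32)²) = √(575.494191 + 5704.874558) = 79.2488 km
8: √((0.5445·111.32)² + (0.6416·111.32)²) = √(3674.025477 + 5101.232359) = 93.6763 km
Threshold 63.5 km: 2 (41.7347 km), 6 (47.2550 km) are within range.

2, 6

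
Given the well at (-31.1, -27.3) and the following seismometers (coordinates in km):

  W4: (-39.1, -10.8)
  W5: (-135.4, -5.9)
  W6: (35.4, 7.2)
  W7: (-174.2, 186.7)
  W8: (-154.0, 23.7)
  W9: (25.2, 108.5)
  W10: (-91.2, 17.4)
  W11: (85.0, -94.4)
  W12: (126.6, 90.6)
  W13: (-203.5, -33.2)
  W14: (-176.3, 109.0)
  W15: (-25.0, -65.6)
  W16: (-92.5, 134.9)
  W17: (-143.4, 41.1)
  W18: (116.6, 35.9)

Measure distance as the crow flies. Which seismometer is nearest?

Distances from (-31.1, -27.3):
W4: 18.34 km
W5: 106.47 km
W6: 74.92 km
W7: 257.44 km
W8: 133.06 km
W9: 147.01 km
W10: 74.90 km
W11: 134.10 km
W12: 196.90 km
W13: 172.50 km
W14: 199.15 km
W15: 38.78 km
W16: 173.43 km
W17: 131.49 km
W18: 160.65 km
Minimum: W4 at 18.34 km.

W4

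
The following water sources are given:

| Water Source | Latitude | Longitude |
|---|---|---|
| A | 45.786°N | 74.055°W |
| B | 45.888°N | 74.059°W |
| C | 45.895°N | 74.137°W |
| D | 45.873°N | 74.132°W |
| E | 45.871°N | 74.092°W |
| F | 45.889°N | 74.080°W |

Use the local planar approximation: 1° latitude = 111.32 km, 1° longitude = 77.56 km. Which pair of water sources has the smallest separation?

Pairwise distances:
B–F: 1.633 km
E–F: 2.209 km
C–D: 2.480 km
D–E: 3.110 km
B–E: 3.183 km
C–E: 4.395 km
D–F: 4.409 km
C–F: 4.471 km
B–D: 5.903 km
B–C: 6.100 km
A–E: 9.888 km
A–B: 11.359 km
A–D: 11.378 km
A–F: 11.629 km
A–C: 13.700 km
Closest pair: B–F at 1.633 km.

B and F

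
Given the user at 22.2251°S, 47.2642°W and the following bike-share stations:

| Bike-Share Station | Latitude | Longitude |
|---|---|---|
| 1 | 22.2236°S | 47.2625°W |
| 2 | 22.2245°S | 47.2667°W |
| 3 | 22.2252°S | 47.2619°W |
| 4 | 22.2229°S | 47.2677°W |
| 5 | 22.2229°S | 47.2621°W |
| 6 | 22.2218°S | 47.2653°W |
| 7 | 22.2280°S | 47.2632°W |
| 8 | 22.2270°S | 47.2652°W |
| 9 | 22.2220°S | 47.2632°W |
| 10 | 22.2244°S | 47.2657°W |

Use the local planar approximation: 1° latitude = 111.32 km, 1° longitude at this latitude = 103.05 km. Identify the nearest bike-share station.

10

Distances from 22.2251°S, 47.2642°W:
1: 0.2420 km
2: 0.2661 km
3: 0.2373 km
4: 0.4360 km
5: 0.3268 km
6: 0.3844 km
7: 0.3389 km
8: 0.2353 km
9: 0.3601 km
10: 0.1731 km
Minimum: 10 at 0.1731 km.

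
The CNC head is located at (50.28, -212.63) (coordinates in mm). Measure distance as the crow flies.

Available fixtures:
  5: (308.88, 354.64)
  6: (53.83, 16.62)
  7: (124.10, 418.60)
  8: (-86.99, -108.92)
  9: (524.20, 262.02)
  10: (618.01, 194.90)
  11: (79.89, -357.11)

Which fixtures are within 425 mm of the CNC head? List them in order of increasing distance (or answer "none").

11, 8, 6

Distances from (50.28, -212.63):
5: √((258.60)² + (567.27)²) = √(66873.9600 + 321795.2529) = 623.43 mm
6: √((3.55)² + (229.25)²) = √(12.6025 + 52555.5625) = 229.28 mm
7: √((73.82)² + (631.23)²) = √(5449.3924 + 398451.3129) = 635.53 mm
8: √((-137.27)² + (103.71)²) = √(18843.0529 + 10755.7641) = 172.04 mm
9: √((473.92)² + (474.65)²) = √(224600.1664 + 225292.6225) = 670.74 mm
10: √((567.73)² + (407.53)²) = √(322317.3529 + 166080.7009) = 698.85 mm
11: √((29.61)² + (-144.48)²) = √(876.7521 + 20874.4704) = 147.48 mm
Threshold 425 mm: 11 (147.48 mm), 8 (172.04 mm), 6 (229.28 mm) are within range.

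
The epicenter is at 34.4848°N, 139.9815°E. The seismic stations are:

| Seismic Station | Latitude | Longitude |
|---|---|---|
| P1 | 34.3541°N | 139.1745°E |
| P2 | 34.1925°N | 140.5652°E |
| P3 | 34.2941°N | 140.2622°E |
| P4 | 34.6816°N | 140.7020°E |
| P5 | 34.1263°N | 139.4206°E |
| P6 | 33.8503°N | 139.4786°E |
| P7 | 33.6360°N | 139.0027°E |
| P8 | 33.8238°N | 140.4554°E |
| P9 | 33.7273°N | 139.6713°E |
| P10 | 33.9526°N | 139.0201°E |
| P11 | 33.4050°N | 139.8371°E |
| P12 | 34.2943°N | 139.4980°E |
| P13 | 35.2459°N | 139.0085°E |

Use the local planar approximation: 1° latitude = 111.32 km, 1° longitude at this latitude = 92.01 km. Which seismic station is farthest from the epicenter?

P7

Distances from 34.4848°N, 139.9815°E:
P1: 75.6641 km
P2: 62.7944 km
P3: 33.4321 km
P4: 69.8193 km
P5: 65.2387 km
P6: 84.4396 km
P7: 130.5326 km
P8: 85.5316 km
P9: 89.0242 km
P10: 106.4650 km
P11: 120.9354 km
P12: 49.2828 km
P13: 123.2611 km
Maximum: P7 at 130.5326 km.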